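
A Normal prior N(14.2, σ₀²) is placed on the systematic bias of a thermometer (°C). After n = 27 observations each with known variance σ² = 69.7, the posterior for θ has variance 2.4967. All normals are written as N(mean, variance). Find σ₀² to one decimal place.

Posterior precision equals prior precision plus data precision: 1/σ_n² = 1/σ₀² + n/σ².
So 1/σ₀² = 1/2.4967 − 27/69.7 = 0.400529 − 0.387374 = 0.013155.
Hence σ₀² = 1/0.013155 ≈ 76.0.

σ₀² = 76.0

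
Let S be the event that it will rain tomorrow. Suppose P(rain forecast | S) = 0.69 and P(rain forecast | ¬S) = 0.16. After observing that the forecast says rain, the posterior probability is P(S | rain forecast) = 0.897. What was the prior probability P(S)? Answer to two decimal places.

In odds form, posterior odds = prior odds × likelihood ratio, so prior odds = posterior odds ÷ LR.
Posterior odds = 0.897/(1−0.897) = 8.7087. LR = 0.69/0.16 = 4.3125.
Prior odds = 8.7087/4.3125 = 2.0194, so P(S) = 2.0194/(1+2.0194) ≈ 0.67.

P(S) = 0.67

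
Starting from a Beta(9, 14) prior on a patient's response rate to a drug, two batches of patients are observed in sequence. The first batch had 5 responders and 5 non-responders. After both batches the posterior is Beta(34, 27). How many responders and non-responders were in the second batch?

Sequential conjugate updates are equivalent to a single update on the pooled data, so total successes = posterior α − prior α and total failures = posterior β − prior β.
Total across both batches: 34−9=25 responders, 27−14=13 non-responders.
Subtract the first batch: 25−5=20 responders and 13−5=8 non-responders.

20 responders and 8 non-responders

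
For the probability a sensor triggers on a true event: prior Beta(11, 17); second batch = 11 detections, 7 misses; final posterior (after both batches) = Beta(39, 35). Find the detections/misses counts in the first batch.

Sequential conjugate updates are equivalent to a single update on the pooled data, so total successes = posterior α − prior α and total failures = posterior β − prior β.
Total across both batches: 39−11=28 detections, 35−17=18 misses.
Subtract the second batch: 28−11=17 detections and 18−7=11 misses.

17 detections and 11 misses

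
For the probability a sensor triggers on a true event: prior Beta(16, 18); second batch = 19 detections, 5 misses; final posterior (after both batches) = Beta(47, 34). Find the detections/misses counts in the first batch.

Sequential conjugate updates are equivalent to a single update on the pooled data, so total successes = posterior α − prior α and total failures = posterior β − prior β.
Total across both batches: 47−16=31 detections, 34−18=16 misses.
Subtract the second batch: 31−19=12 detections and 16−5=11 misses.

12 detections and 11 misses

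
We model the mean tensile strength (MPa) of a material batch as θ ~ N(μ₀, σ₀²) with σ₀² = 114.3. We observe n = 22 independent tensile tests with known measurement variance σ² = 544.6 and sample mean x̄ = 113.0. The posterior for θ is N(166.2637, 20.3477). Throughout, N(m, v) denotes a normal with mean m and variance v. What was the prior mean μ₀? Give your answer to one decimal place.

With known observation variance, the Normal–Normal posterior has precision τ_n = τ₀ + n/σ² and mean μ_n = (τ₀μ₀ + (n/σ²)x̄)/τ_n.
Here τ₀ = 1/114.3 = 0.008749 and τ_data = 22/544.6 = 0.040397, so τ_n = 0.049146.
Rearranging for μ₀: μ₀ = (μ_n·τ_n − τ_data·x̄)/τ₀ = (166.2637·0.049146 − 0.040397·113.0) / 0.008749 = 3.606335/0.008749 ≈ 412.2.

μ₀ = 412.2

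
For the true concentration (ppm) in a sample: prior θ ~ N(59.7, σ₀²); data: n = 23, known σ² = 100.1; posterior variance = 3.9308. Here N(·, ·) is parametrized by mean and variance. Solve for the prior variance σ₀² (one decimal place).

Posterior precision equals prior precision plus data precision: 1/σ_n² = 1/σ₀² + n/σ².
So 1/σ₀² = 1/3.9308 − 23/100.1 = 0.254401 − 0.229770 = 0.024631.
Hence σ₀² = 1/0.024631 ≈ 40.6.

σ₀² = 40.6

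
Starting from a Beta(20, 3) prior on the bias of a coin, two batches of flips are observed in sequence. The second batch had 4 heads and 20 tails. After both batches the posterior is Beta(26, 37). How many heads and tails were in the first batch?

Sequential conjugate updates are equivalent to a single update on the pooled data, so total successes = posterior α − prior α and total failures = posterior β − prior β.
Total across both batches: 26−20=6 heads, 37−3=34 tails.
Subtract the second batch: 6−4=2 heads and 34−20=14 tails.

2 heads and 14 tails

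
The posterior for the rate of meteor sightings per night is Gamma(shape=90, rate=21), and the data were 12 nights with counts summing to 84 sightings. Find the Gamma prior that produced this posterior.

Gamma–Poisson conjugacy: posterior shape = α + Σxᵢ, posterior rate = β + n.
So α = 90 − 84 = 6 and β = 21 − 12 = 9.

Gamma(shape=6, rate=9)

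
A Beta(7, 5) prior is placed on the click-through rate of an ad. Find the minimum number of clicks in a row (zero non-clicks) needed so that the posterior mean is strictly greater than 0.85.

After k clicks and 0 non-clicks the posterior is Beta(7+k, 5), with mean (7+k)/(7+5+k).
Set (7+k)/(12+k) > 0.85 and solve: k > (0.85·12 − 7)/(1 − 0.85) = 21.333.
The smallest integer exceeding 21.333 is 22.

k = 22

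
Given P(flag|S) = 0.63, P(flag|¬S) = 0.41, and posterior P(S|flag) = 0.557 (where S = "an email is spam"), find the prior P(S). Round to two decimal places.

In odds form, posterior odds = prior odds × likelihood ratio, so prior odds = posterior odds ÷ LR.
Posterior odds = 0.557/(1−0.557) = 1.2573. LR = 0.63/0.41 = 1.5366.
Prior odds = 1.2573/1.5366 = 0.8182, so P(S) = 0.8182/(1+0.8182) ≈ 0.45.

P(S) = 0.45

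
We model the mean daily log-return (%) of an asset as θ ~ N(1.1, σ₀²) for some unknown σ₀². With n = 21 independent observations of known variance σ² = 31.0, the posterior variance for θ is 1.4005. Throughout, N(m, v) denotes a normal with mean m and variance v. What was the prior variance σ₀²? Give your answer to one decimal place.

σ₀² = 27.3

Posterior precision equals prior precision plus data precision: 1/σ_n² = 1/σ₀² + n/σ².
So 1/σ₀² = 1/1.4005 − 21/31.0 = 0.714031 − 0.677419 = 0.036612.
Hence σ₀² = 1/0.036612 ≈ 27.3.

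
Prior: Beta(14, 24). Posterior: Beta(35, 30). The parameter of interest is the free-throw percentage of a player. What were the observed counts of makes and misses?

21 makes and 6 misses

Under Beta–binomial conjugacy the posterior parameters are (α+s, β+f).
Match parameters: s=35−14=21, f=30−24=6.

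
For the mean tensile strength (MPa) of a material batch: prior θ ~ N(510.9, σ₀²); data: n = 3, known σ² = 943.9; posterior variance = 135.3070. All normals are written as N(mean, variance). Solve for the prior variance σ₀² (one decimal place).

σ₀² = 237.4

Posterior precision equals prior precision plus data precision: 1/σ_n² = 1/σ₀² + n/σ².
So 1/σ₀² = 1/135.3070 − 3/943.9 = 0.007391 − 0.003178 = 0.004213.
Hence σ₀² = 1/0.004213 ≈ 237.4.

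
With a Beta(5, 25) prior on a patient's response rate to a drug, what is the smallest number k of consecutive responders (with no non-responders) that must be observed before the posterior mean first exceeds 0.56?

k = 27

After k responders and 0 non-responders the posterior is Beta(5+k, 25), with mean (5+k)/(5+25+k).
Set (5+k)/(30+k) > 0.56 and solve: k > (0.56·30 − 5)/(1 − 0.56) = 26.818.
The smallest integer exceeding 26.818 is 27, and checking k=27: (32)/(57) = 0.5614 > 0.56.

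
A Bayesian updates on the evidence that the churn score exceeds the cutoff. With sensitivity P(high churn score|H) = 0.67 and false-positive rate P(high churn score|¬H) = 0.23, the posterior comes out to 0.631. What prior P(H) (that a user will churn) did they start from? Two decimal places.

P(H) = 0.37

In odds form, posterior odds = prior odds × likelihood ratio, so prior odds = posterior odds ÷ LR.
Posterior odds = 0.631/(1−0.631) = 1.7100. LR = 0.67/0.23 = 2.9130.
Prior odds = 1.7100/2.9130 = 0.5870, so P(H) = 0.5870/(1+0.5870) ≈ 0.37.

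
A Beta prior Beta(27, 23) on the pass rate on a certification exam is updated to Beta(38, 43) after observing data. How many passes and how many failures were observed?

Under Beta–binomial conjugacy the posterior parameters are (α+s, β+f).
Match parameters: s=38−27=11, f=43−23=20.

11 passes and 20 failures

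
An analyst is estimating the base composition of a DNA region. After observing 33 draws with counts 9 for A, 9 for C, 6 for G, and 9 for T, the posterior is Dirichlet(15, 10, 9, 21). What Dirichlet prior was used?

Dirichlet(6, 1, 3, 12)

For a Dirichlet(α) prior with multinomial counts c, the posterior is Dirichlet(α + c) componentwise.
Subtract each count from the matching posterior parameter: 15−9=6, 10−9=1, 9−6=3, 21−9=12.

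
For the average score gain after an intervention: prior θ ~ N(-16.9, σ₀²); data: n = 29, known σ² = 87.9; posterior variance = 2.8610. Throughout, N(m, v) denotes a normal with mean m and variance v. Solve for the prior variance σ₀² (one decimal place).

For the Normal–Normal model with known σ², precisions add: τ_n = τ₀ + n/σ².
So 1/σ₀² = 1/2.8610 − 29/87.9 = 0.349528 − 0.329920 = 0.019608.
Hence σ₀² = 1/0.019608 ≈ 51.0.

σ₀² = 51.0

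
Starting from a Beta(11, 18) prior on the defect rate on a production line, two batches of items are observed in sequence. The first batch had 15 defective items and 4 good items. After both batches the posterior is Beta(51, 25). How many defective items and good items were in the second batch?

Sequential conjugate updates are equivalent to a single update on the pooled data, so total successes = posterior α − prior α and total failures = posterior β − prior β.
Total across both batches: 51−11=40 defective items, 25−18=7 good items.
Subtract the first batch: 40−15=25 defective items and 7−4=3 good items.

25 defective items and 3 good items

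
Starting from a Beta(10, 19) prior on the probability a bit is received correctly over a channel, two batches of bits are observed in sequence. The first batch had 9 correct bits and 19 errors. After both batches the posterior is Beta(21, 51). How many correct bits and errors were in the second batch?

2 correct bits and 13 errors

Sequential conjugate updates are equivalent to a single update on the pooled data, so total successes = posterior α − prior α and total failures = posterior β − prior β.
Total across both batches: 21−10=11 correct bits, 51−19=32 errors.
Subtract the first batch: 11−9=2 correct bits and 32−19=13 errors.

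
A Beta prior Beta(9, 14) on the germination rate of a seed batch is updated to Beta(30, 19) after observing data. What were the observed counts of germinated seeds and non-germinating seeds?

21 germinated seeds and 5 non-germinating seeds

A Beta(α, β) prior with s successes and f failures in binomial data gives a Beta(α+s, β+f) posterior.
Match parameters: s=30−9=21, f=19−14=5.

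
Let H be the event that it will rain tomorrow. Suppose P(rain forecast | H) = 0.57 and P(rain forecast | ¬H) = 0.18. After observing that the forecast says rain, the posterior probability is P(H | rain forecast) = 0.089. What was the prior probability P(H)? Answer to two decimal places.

Bayes' rule in odds form gives O(H|E) = O(H)·[P(E|H)/P(E|¬H)], hence O(H) = O(H|E)/LR.
Posterior odds = 0.089/(1−0.089) = 0.0977. LR = 0.57/0.18 = 3.1667.
Prior odds = 0.0977/3.1667 = 0.0309, so P(H) = 0.0309/(1+0.0309) ≈ 0.03.

P(H) = 0.03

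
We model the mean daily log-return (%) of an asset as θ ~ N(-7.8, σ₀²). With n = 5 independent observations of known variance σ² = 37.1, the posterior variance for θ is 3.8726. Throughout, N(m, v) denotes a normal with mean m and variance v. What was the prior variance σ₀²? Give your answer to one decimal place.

σ₀² = 8.1

Posterior precision equals prior precision plus data precision: 1/σ_n² = 1/σ₀² + n/σ².
So 1/σ₀² = 1/3.8726 − 5/37.1 = 0.258224 − 0.134771 = 0.123453.
Hence σ₀² = 1/0.123453 ≈ 8.1.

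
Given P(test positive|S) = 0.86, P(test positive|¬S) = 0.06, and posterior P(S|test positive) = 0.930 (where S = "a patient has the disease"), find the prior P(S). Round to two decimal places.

Bayes' rule in odds form gives O(S|E) = O(S)·[P(E|S)/P(E|¬S)], hence O(S) = O(S|E)/LR.
Posterior odds = 0.930/(1−0.930) = 13.2857. LR = 0.86/0.06 = 14.3333.
Prior odds = 13.2857/14.3333 = 0.9269, so P(S) = 0.9269/(1+0.9269) ≈ 0.48.

P(S) = 0.48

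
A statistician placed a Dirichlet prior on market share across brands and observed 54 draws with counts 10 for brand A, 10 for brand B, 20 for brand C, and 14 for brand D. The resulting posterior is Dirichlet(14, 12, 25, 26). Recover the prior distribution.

For a Dirichlet(α) prior with multinomial counts c, the posterior is Dirichlet(α + c) componentwise.
Subtract each count from the matching posterior parameter: 14−10=4, 12−10=2, 25−20=5, 26−14=12.

Dirichlet(4, 2, 5, 12)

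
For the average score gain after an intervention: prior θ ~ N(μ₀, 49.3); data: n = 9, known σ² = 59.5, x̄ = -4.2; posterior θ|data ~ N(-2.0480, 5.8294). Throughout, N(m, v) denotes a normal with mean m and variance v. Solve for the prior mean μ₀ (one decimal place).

μ₀ = 14.0

With known observation variance, the Normal–Normal posterior has precision τ_n = τ₀ + n/σ² and mean μ_n = (τ₀μ₀ + (n/σ²)x̄)/τ_n.
Here τ₀ = 1/49.3 = 0.020284 and τ_data = 9/59.5 = 0.151261, so τ_n = 0.171545.
Rearranging for μ₀: μ₀ = (μ_n·τ_n − τ_data·x̄)/τ₀ = (-2.0480·0.171545 − 0.151261·-4.2) / 0.020284 = 0.283972/0.020284 ≈ 14.0.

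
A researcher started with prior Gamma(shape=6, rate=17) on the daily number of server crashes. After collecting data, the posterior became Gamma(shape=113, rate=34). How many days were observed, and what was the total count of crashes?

n = 17 days with total 107 crashes

A Gamma(α, β) prior (rate parametrization) on a Poisson rate with n observations summing to S gives posterior Gamma(α+S, β+n).
Matching: Σxᵢ = 113 − 6 = 107 and n = 34 − 17 = 17.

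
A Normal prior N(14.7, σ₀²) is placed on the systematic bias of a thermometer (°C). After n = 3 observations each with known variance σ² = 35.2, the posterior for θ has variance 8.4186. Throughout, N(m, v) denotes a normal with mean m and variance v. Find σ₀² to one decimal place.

σ₀² = 29.8

Posterior precision equals prior precision plus data precision: 1/σ_n² = 1/σ₀² + n/σ².
So 1/σ₀² = 1/8.4186 − 3/35.2 = 0.118785 − 0.085227 = 0.033558.
Hence σ₀² = 1/0.033558 ≈ 29.8.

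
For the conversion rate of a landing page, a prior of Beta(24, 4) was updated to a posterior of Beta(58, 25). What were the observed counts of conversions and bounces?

Beta is conjugate to the binomial likelihood: posterior = Beta(a+s, b+f).
Match parameters: s=58−24=34, f=25−4=21.

34 conversions and 21 bounces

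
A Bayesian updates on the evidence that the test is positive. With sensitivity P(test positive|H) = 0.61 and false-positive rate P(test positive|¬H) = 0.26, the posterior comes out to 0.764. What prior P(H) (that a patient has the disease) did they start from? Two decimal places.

In odds form, posterior odds = prior odds × likelihood ratio, so prior odds = posterior odds ÷ LR.
Posterior odds = 0.764/(1−0.764) = 3.2373. LR = 0.61/0.26 = 2.3462.
Prior odds = 3.2373/2.3462 = 1.3798, so P(H) = 1.3798/(1+1.3798) ≈ 0.58.

P(H) = 0.58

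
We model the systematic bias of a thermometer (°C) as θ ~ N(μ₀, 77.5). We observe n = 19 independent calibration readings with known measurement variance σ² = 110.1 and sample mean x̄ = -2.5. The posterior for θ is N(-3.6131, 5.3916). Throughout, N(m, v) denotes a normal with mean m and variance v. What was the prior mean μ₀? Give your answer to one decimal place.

μ₀ = -18.5

With known observation variance, the Normal–Normal posterior has precision τ_n = τ₀ + n/σ² and mean μ_n = (τ₀μ₀ + (n/σ²)x̄)/τ_n.
Here τ₀ = 1/77.5 = 0.012903 and τ_data = 19/110.1 = 0.172570, so τ_n = 0.185473.
Rearranging for μ₀: μ₀ = (μ_n·τ_n − τ_data·x̄)/τ₀ = (-3.6131·0.185473 − 0.172570·-2.5) / 0.012903 = -0.238707/0.012903 ≈ -18.5.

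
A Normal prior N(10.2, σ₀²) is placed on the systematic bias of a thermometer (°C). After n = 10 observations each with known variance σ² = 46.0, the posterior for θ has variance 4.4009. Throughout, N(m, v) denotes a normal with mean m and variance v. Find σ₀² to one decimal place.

For the Normal–Normal model with known σ², precisions add: τ_n = τ₀ + n/σ².
So 1/σ₀² = 1/4.4009 − 10/46.0 = 0.227226 − 0.217391 = 0.009835.
Hence σ₀² = 1/0.009835 ≈ 101.7.

σ₀² = 101.7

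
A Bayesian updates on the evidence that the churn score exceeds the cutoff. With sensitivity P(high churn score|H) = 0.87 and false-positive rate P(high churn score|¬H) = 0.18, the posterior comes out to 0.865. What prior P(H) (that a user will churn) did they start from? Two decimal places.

Bayes' rule in odds form gives O(H|E) = O(H)·[P(E|H)/P(E|¬H)], hence O(H) = O(H|E)/LR.
Posterior odds = 0.865/(1−0.865) = 6.4074. LR = 0.87/0.18 = 4.8333.
Prior odds = 6.4074/4.8333 = 1.3257, so P(H) = 1.3257/(1+1.3257) ≈ 0.57.

P(H) = 0.57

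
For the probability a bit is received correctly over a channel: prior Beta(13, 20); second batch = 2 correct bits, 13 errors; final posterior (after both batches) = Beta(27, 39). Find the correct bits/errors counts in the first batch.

Because Beta–binomial updating is additive in the counts, the combined data contributed (α_post−α_prior, β_post−β_prior) successes and failures.
Total across both batches: 27−13=14 correct bits, 39−20=19 errors.
Subtract the second batch: 14−2=12 correct bits and 19−13=6 errors.

12 correct bits and 6 errors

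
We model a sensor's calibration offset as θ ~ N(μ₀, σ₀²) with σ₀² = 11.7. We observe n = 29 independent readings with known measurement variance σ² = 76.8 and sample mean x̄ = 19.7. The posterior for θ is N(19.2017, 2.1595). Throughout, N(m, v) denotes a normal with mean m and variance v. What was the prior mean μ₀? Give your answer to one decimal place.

With known observation variance, the Normal–Normal posterior has precision τ_n = τ₀ + n/σ² and mean μ_n = (τ₀μ₀ + (n/σ²)x̄)/τ_n.
Here τ₀ = 1/11.7 = 0.085470 and τ_data = 29/76.8 = 0.377604, so τ_n = 0.463074.
Rearranging for μ₀: μ₀ = (μ_n·τ_n − τ_data·x̄)/τ₀ = (19.2017·0.463074 − 0.377604·19.7) / 0.085470 = 1.453009/0.085470 ≈ 17.0.

μ₀ = 17.0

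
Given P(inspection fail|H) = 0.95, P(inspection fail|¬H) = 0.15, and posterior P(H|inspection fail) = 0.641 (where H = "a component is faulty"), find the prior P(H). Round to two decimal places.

P(H) = 0.22

Bayes' rule in odds form gives O(H|E) = O(H)·[P(E|H)/P(E|¬H)], hence O(H) = O(H|E)/LR.
Posterior odds = 0.641/(1−0.641) = 1.7855. LR = 0.95/0.15 = 6.3333.
Prior odds = 1.7855/6.3333 = 0.2819, so P(H) = 0.2819/(1+0.2819) ≈ 0.22.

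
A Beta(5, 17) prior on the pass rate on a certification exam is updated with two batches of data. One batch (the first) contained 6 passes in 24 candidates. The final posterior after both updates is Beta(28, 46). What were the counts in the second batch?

Sequential conjugate updates are equivalent to a single update on the pooled data, so total successes = posterior α − prior α and total failures = posterior β − prior β.
Total across both batches: 28−5=23 passes, 46−17=29 failures.
Subtract the first batch: 23−6=17 passes and 29−18=11 failures.

17 passes and 11 failures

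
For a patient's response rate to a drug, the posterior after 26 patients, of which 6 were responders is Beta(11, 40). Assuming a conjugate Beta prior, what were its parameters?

Under Beta–binomial conjugacy the posterior parameters are (α+s, β+f).
Subtract the data counts: 11−6=5, 40−20=20.

Beta(5, 20)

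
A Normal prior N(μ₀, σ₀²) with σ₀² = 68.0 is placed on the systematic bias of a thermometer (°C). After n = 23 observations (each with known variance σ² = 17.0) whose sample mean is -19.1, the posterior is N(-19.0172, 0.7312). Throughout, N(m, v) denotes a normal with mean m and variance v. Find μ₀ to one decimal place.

μ₀ = -11.4

With known observation variance, the Normal–Normal posterior has precision τ_n = τ₀ + n/σ² and mean μ_n = (τ₀μ₀ + (n/σ²)x̄)/τ_n.
Here τ₀ = 1/68.0 = 0.014706 and τ_data = 23/17.0 = 1.352941, so τ_n = 1.367647.
Rearranging for μ₀: μ₀ = (μ_n·τ_n − τ_data·x̄)/τ₀ = (-19.0172·1.367647 − 1.352941·-19.1) / 0.014706 = -0.167643/0.014706 ≈ -11.4.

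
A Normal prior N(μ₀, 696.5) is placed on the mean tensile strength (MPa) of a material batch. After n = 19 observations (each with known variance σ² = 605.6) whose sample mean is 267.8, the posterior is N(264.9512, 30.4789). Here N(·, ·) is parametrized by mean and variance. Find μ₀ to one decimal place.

μ₀ = 202.7

The posterior mean is a precision-weighted average: μ_n = (τ₀μ₀ + τ_data·x̄)/(τ₀+τ_data), with τ₀=1/σ₀² and τ_data=n/σ².
Here τ₀ = 1/696.5 = 0.001436 and τ_data = 19/605.6 = 0.031374, so τ_n = 0.032810.
Rearranging for μ₀: μ₀ = (μ_n·τ_n − τ_data·x̄)/τ₀ = (264.9512·0.032810 − 0.031374·267.8) / 0.001436 = 0.291092/0.001436 ≈ 202.7.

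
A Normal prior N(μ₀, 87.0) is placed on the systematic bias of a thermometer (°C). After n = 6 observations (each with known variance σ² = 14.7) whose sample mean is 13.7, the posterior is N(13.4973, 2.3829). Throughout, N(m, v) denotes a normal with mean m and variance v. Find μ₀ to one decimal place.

μ₀ = 6.3

With known observation variance, the Normal–Normal posterior has precision τ_n = τ₀ + n/σ² and mean μ_n = (τ₀μ₀ + (n/σ²)x̄)/τ_n.
Here τ₀ = 1/87.0 = 0.011494 and τ_data = 6/14.7 = 0.408163, so τ_n = 0.419657.
Rearranging for μ₀: μ₀ = (μ_n·τ_n − τ_data·x̄)/τ₀ = (13.4973·0.419657 − 0.408163·13.7) / 0.011494 = 0.072403/0.011494 ≈ 6.3.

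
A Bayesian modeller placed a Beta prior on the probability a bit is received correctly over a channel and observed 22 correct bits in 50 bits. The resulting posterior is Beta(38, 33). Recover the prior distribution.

A Beta(α, β) prior with s successes and f failures in binomial data gives a Beta(α+s, β+f) posterior.
Subtract the data counts: 38−22=16, 33−28=5.

Beta(16, 5)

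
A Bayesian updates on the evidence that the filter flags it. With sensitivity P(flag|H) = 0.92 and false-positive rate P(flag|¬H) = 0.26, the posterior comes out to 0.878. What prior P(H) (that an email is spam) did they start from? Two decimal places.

P(H) = 0.67

In odds form, posterior odds = prior odds × likelihood ratio, so prior odds = posterior odds ÷ LR.
Posterior odds = 0.878/(1−0.878) = 7.1967. LR = 0.92/0.26 = 3.5385.
Prior odds = 7.1967/3.5385 = 2.0338, so P(H) = 2.0338/(1+2.0338) ≈ 0.67.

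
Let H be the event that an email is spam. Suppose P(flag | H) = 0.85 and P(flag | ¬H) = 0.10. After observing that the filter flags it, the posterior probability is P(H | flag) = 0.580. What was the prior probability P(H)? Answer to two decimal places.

Bayes' rule in odds form gives O(H|E) = O(H)·[P(E|H)/P(E|¬H)], hence O(H) = O(H|E)/LR.
Posterior odds = 0.580/(1−0.580) = 1.3810. LR = 0.85/0.10 = 8.5000.
Prior odds = 1.3810/8.5000 = 0.1625, so P(H) = 0.1625/(1+0.1625) ≈ 0.14.

P(H) = 0.14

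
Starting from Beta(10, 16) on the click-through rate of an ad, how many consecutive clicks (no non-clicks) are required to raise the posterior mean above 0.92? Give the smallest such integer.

After k clicks and 0 non-clicks the posterior is Beta(10+k, 16), with mean (10+k)/(10+16+k).
Set (10+k)/(26+k) > 0.92 and solve: k > (0.92·26 − 10)/(1 − 0.92) = 174.000.
The smallest integer exceeding 174.000 is 175.

k = 175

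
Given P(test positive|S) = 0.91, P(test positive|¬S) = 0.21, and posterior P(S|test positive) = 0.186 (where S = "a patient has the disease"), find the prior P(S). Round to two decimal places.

Bayes' rule in odds form gives O(S|E) = O(S)·[P(E|S)/P(E|¬S)], hence O(S) = O(S|E)/LR.
Posterior odds = 0.186/(1−0.186) = 0.2285. LR = 0.91/0.21 = 4.3333.
Prior odds = 0.2285/4.3333 = 0.0527, so P(S) = 0.0527/(1+0.0527) ≈ 0.05.

P(S) = 0.05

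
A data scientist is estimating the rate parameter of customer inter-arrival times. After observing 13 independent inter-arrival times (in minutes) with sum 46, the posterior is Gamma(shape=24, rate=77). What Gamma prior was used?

For an exponential likelihood with a Gamma(α, β) prior on the rate, n observations with total T give posterior Gamma(α+n, β+T).
So α = 24 − 13 = 11 and β = 77 − 46 = 31.

Gamma(shape=11, rate=31)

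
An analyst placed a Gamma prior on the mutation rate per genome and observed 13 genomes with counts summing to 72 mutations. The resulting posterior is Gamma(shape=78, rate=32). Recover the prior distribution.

Gamma–Poisson conjugacy: posterior shape = α + Σxᵢ, posterior rate = β + n.
So α = 78 − 72 = 6 and β = 32 − 13 = 19.

Gamma(shape=6, rate=19)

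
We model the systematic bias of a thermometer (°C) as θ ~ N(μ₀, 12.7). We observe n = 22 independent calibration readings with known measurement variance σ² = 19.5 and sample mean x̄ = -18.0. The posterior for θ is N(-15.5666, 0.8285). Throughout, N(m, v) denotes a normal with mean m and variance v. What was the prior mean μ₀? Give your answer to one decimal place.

The posterior mean is a precision-weighted average: μ_n = (τ₀μ₀ + τ_data·x̄)/(τ₀+τ_data), with τ₀=1/σ₀² and τ_data=n/σ².
Here τ₀ = 1/12.7 = 0.078740 and τ_data = 22/19.5 = 1.128205, so τ_n = 1.206945.
Rearranging for μ₀: μ₀ = (μ_n·τ_n − τ_data·x̄)/τ₀ = (-15.5666·1.206945 − 1.128205·-18.0) / 0.078740 = 1.519660/0.078740 ≈ 19.3.

μ₀ = 19.3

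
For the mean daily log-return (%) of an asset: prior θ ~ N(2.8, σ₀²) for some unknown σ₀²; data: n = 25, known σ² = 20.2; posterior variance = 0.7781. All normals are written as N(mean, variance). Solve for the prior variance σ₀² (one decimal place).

σ₀² = 21.0

Posterior precision equals prior precision plus data precision: 1/σ_n² = 1/σ₀² + n/σ².
So 1/σ₀² = 1/0.7781 − 25/20.2 = 1.285182 − 1.237624 = 0.047558.
Hence σ₀² = 1/0.047558 ≈ 21.0.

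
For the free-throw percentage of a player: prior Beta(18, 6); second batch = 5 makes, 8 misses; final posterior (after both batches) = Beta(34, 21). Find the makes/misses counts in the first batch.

Sequential conjugate updates are equivalent to a single update on the pooled data, so total successes = posterior α − prior α and total failures = posterior β − prior β.
Total across both batches: 34−18=16 makes, 21−6=15 misses.
Subtract the second batch: 16−5=11 makes and 15−8=7 misses.

11 makes and 7 misses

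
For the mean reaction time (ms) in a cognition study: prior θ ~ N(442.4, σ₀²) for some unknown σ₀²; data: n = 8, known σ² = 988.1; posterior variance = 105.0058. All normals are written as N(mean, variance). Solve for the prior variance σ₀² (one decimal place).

σ₀² = 700.8

For the Normal–Normal model with known σ², precisions add: τ_n = τ₀ + n/σ².
So 1/σ₀² = 1/105.0058 − 8/988.1 = 0.009523 − 0.008096 = 0.001427.
Hence σ₀² = 1/0.001427 ≈ 700.8.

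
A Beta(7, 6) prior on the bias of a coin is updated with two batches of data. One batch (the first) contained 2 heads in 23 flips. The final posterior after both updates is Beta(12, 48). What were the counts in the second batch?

Because Beta–binomial updating is additive in the counts, the combined data contributed (α_post−α_prior, β_post−β_prior) successes and failures.
Total across both batches: 12−7=5 heads, 48−6=42 tails.
Subtract the first batch: 5−2=3 heads and 42−21=21 tails.

3 heads and 21 tails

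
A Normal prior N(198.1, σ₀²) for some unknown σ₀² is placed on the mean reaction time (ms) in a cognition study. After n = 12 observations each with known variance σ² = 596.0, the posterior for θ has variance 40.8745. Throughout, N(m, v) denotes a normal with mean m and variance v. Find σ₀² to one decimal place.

σ₀² = 230.9

For the Normal–Normal model with known σ², precisions add: τ_n = τ₀ + n/σ².
So 1/σ₀² = 1/40.8745 − 12/596.0 = 0.024465 − 0.020134 = 0.004331.
Hence σ₀² = 1/0.004331 ≈ 230.9.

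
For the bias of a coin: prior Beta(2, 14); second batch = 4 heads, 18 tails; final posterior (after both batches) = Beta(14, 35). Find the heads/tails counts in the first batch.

Because Beta–binomial updating is additive in the counts, the combined data contributed (α_post−α_prior, β_post−β_prior) successes and failures.
Total across both batches: 14−2=12 heads, 35−14=21 tails.
Subtract the second batch: 12−4=8 heads and 21−18=3 tails.

8 heads and 3 tails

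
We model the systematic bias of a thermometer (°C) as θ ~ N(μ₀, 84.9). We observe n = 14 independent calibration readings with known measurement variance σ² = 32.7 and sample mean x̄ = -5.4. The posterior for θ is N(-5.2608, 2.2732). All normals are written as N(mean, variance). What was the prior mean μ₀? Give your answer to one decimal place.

μ₀ = -0.2

The posterior mean is a precision-weighted average: μ_n = (τ₀μ₀ + τ_data·x̄)/(τ₀+τ_data), with τ₀=1/σ₀² and τ_data=n/σ².
Here τ₀ = 1/84.9 = 0.011779 and τ_data = 14/32.7 = 0.428135, so τ_n = 0.439914.
Rearranging for μ₀: μ₀ = (μ_n·τ_n − τ_data·x̄)/τ₀ = (-5.2608·0.439914 − 0.428135·-5.4) / 0.011779 = -0.002371/0.011779 ≈ -0.2.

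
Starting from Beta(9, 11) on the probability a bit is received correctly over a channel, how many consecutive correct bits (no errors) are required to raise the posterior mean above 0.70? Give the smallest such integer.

k = 17

After k correct bits and 0 errors the posterior is Beta(9+k, 11), with mean (9+k)/(9+11+k).
Set (9+k)/(20+k) > 0.70 and solve: k > (0.70·20 − 9)/(1 − 0.70) = 16.667.
The smallest integer exceeding 16.667 is 17, and checking k=17: (26)/(37) = 0.7027 > 0.70.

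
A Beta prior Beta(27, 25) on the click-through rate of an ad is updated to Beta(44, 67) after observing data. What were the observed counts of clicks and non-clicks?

Under Beta–binomial conjugacy the posterior parameters are (α+s, β+f).
So s = 44 − 27 = 17 and f = 67 − 25 = 42.

17 clicks and 42 non-clicks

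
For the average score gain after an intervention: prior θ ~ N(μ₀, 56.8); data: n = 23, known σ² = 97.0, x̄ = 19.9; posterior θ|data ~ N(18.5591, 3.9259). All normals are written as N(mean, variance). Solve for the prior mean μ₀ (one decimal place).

μ₀ = 0.5

The posterior mean is a precision-weighted average: μ_n = (τ₀μ₀ + τ_data·x̄)/(τ₀+τ_data), with τ₀=1/σ₀² and τ_data=n/σ².
Here τ₀ = 1/56.8 = 0.017606 and τ_data = 23/97.0 = 0.237113, so τ_n = 0.254719.
Rearranging for μ₀: μ₀ = (μ_n·τ_n − τ_data·x̄)/τ₀ = (18.5591·0.254719 − 0.237113·19.9) / 0.017606 = 0.008807/0.017606 ≈ 0.5.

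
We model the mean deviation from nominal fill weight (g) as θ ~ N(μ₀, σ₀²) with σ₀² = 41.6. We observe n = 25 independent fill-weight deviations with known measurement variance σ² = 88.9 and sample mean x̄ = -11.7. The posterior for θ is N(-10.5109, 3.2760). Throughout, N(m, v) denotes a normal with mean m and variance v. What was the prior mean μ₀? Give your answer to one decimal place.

μ₀ = 3.4

With known observation variance, the Normal–Normal posterior has precision τ_n = τ₀ + n/σ² and mean μ_n = (τ₀μ₀ + (n/σ²)x̄)/τ_n.
Here τ₀ = 1/41.6 = 0.024038 and τ_data = 25/88.9 = 0.281215, so τ_n = 0.305253.
Rearranging for μ₀: μ₀ = (μ_n·τ_n − τ_data·x̄)/τ₀ = (-10.5109·0.305253 − 0.281215·-11.7) / 0.024038 = 0.081732/0.024038 ≈ 3.4.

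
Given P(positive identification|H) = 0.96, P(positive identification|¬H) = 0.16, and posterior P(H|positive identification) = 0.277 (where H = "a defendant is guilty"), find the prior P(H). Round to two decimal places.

P(H) = 0.06

Bayes' rule in odds form gives O(H|E) = O(H)·[P(E|H)/P(E|¬H)], hence O(H) = O(H|E)/LR.
Posterior odds = 0.277/(1−0.277) = 0.3831. LR = 0.96/0.16 = 6.0000.
Prior odds = 0.3831/6.0000 = 0.0639, so P(H) = 0.0639/(1+0.0639) ≈ 0.06.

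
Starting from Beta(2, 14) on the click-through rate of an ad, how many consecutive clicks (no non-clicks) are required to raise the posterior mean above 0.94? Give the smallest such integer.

After k clicks and 0 non-clicks the posterior is Beta(2+k, 14), with mean (2+k)/(2+14+k).
Set (2+k)/(16+k) > 0.94 and solve: k > (0.94·16 − 2)/(1 − 0.94) = 217.333.
The smallest integer exceeding 217.333 is 218.

k = 218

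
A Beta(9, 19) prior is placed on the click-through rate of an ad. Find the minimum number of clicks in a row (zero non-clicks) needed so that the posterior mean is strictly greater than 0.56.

k = 16

After k clicks and 0 non-clicks the posterior is Beta(9+k, 19), with mean (9+k)/(9+19+k).
Set (9+k)/(28+k) > 0.56 and solve: k > (0.56·28 − 9)/(1 − 0.56) = 15.182.
The smallest integer exceeding 15.182 is 16.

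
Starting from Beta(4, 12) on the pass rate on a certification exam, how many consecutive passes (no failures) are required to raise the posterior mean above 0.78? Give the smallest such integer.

k = 39

After k passes and 0 failures the posterior is Beta(4+k, 12), with mean (4+k)/(4+12+k).
Set (4+k)/(16+k) > 0.78 and solve: k > (0.78·16 − 4)/(1 − 0.78) = 38.545.
The smallest integer exceeding 38.545 is 39, and checking k=39: (43)/(55) = 0.7818 > 0.78.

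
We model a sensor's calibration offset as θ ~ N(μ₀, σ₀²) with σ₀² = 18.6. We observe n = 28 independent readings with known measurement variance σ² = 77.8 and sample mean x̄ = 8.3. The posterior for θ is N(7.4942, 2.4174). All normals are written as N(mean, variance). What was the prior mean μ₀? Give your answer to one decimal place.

μ₀ = 2.1

With known observation variance, the Normal–Normal posterior has precision τ_n = τ₀ + n/σ² and mean μ_n = (τ₀μ₀ + (n/σ²)x̄)/τ_n.
Here τ₀ = 1/18.6 = 0.053763 and τ_data = 28/77.8 = 0.359897, so τ_n = 0.413660.
Rearranging for μ₀: μ₀ = (μ_n·τ_n − τ_data·x̄)/τ₀ = (7.4942·0.413660 − 0.359897·8.3) / 0.053763 = 0.112906/0.053763 ≈ 2.1.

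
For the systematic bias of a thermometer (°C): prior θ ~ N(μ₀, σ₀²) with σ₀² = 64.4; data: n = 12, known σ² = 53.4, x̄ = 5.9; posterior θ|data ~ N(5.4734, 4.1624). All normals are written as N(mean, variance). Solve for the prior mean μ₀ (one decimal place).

μ₀ = -0.7

The posterior mean is a precision-weighted average: μ_n = (τ₀μ₀ + τ_data·x̄)/(τ₀+τ_data), with τ₀=1/σ₀² and τ_data=n/σ².
Here τ₀ = 1/64.4 = 0.015528 and τ_data = 12/53.4 = 0.224719, so τ_n = 0.240247.
Rearranging for μ₀: μ₀ = (μ_n·τ_n − τ_data·x̄)/τ₀ = (5.4734·0.240247 − 0.224719·5.9) / 0.015528 = -0.010874/0.015528 ≈ -0.7.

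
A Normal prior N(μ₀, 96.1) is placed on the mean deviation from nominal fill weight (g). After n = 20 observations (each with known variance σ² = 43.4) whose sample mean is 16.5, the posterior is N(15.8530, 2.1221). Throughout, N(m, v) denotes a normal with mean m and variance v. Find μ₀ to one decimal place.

With known observation variance, the Normal–Normal posterior has precision τ_n = τ₀ + n/σ² and mean μ_n = (τ₀μ₀ + (n/σ²)x̄)/τ_n.
Here τ₀ = 1/96.1 = 0.010406 and τ_data = 20/43.4 = 0.460829, so τ_n = 0.471235.
Rearranging for μ₀: μ₀ = (μ_n·τ_n − τ_data·x̄)/τ₀ = (15.8530·0.471235 − 0.460829·16.5) / 0.010406 = -0.133190/0.010406 ≈ -12.8.

μ₀ = -12.8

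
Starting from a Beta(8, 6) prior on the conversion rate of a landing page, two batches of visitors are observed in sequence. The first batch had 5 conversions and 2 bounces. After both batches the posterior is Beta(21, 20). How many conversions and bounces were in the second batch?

Because Beta–binomial updating is additive in the counts, the combined data contributed (α_post−α_prior, β_post−β_prior) successes and failures.
Total across both batches: 21−8=13 conversions, 20−6=14 bounces.
Subtract the first batch: 13−5=8 conversions and 14−2=12 bounces.

8 conversions and 12 bounces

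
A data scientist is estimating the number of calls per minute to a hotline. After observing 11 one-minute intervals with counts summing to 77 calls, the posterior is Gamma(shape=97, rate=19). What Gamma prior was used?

Gamma(shape=20, rate=8)

Gamma–Poisson conjugacy: posterior shape = α + Σxᵢ, posterior rate = β + n.
So α = 97 − 77 = 20 and β = 19 − 11 = 8.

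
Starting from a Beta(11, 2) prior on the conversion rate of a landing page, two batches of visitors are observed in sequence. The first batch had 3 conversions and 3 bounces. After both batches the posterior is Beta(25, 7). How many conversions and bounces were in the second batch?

Sequential conjugate updates are equivalent to a single update on the pooled data, so total successes = posterior α − prior α and total failures = posterior β − prior β.
Total across both batches: 25−11=14 conversions, 7−2=5 bounces.
Subtract the first batch: 14−3=11 conversions and 5−3=2 bounces.

11 conversions and 2 bounces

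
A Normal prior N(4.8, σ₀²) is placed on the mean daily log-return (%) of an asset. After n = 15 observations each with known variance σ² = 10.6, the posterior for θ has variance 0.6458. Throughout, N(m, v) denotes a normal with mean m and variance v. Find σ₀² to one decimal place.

Posterior precision equals prior precision plus data precision: 1/σ_n² = 1/σ₀² + n/σ².
So 1/σ₀² = 1/0.6458 − 15/10.6 = 1.548467 − 1.415094 = 0.133373.
Hence σ₀² = 1/0.133373 ≈ 7.5.

σ₀² = 7.5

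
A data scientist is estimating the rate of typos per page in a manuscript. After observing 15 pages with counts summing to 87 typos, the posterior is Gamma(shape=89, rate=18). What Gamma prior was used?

Gamma(shape=2, rate=3)

A Gamma(α, β) prior (rate parametrization) on a Poisson rate with n observations summing to S gives posterior Gamma(α+S, β+n).
So α = 89 − 87 = 2 and β = 18 − 15 = 3.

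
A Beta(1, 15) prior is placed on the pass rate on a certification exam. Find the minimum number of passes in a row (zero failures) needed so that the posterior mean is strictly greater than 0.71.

After k passes and 0 failures the posterior is Beta(1+k, 15), with mean (1+k)/(1+15+k).
Set (1+k)/(16+k) > 0.71 and solve: k > (0.71·16 − 1)/(1 − 0.71) = 35.724.
The smallest integer exceeding 35.724 is 36.

k = 36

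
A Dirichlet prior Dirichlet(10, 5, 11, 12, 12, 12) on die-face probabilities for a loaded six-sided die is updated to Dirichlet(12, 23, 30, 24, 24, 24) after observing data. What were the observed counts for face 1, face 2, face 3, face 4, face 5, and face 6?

counts (2, 18, 19, 12, 12, 12)

For a Dirichlet(α) prior with multinomial counts c, the posterior is Dirichlet(α + c) componentwise.
Counts are posterior − prior componentwise: 12−10=2, 23−5=18, 30−11=19, 24−12=12, 24−12=12, 24−12=12.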